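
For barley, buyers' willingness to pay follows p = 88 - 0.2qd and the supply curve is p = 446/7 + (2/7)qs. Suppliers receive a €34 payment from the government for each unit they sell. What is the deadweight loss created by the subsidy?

Deadweight loss = €1190

Pre-subsidy: 88 - 0.2q = 446/7 + (2/7)q gives q* = 50 and p* = 78.
With the subsidy, sellers receive ps = pb + 34 for each unit, where pb is the price buyers pay.
On the curves, pb = 88 - 0.2q and ps = 446/7 + (2/7)q; the wedge ps − pb = 34 gives 446/7 + (2/7)q − (88 - 0.2q) = 34, so q' = 120.
Then pb = 88 − 0.2·120 = 64 and ps = 446/7 + (2/7)·120 = 98.
The subsidy expands output by 120 − 50 = 70 past the efficient level; on those units the gap between marginal cost and willingness to pay runs from 0 up to 34.
DWL = ½ × 34 × 70 = 1190.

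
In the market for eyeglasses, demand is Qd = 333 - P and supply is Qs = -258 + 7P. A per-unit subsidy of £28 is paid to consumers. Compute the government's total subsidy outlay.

Government cost = £7941.5

Pre-subsidy: 333 - P = -258 + 7P gives P* = 73.875, Q* = 259.125.
With the rebate, buyers effectively pay Pb = Ps − 28, where Ps is the price sellers receive.
Demand in terms of Ps becomes Qd = 333 − 1(Ps − 28) = 361 - Ps. Setting this equal to supply: 361 - Ps = -258 + 7Ps, so Ps = 77.375.
Buyers pay Pb = 77.375 − 28 = 49.375; Q' = -258 + 7·77.375 = 283.625.
Government outlay = subsidy × quantity = 28 × 283.625 = 7941.5.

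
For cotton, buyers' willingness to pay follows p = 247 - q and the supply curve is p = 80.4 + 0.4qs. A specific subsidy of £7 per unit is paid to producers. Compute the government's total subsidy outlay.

Pre-subsidy: 247 - q = 80.4 + 0.4q gives q* = 119 and p* = 128.
With the subsidy, sellers receive ps = pb + 7 for each unit, where pb is the price buyers pay.
On the curves, pb = 247 - q and ps = 80.4 + 0.4q; the wedge ps − pb = 7 gives 80.4 + 0.4q − (247 - q) = 7, so q' = 124.
Then pb = 247 − 1·124 = 123 and ps = 80.4 + 0.4·124 = 130.
Government outlay = subsidy × quantity = 7 × 124 = 868.

Government cost = £868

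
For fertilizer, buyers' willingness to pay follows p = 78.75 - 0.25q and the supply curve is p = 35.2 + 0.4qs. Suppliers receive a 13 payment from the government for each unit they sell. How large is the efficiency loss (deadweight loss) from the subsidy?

Pre-subsidy: 78.75 - 0.25q = 35.2 + 0.4q gives q* = 67 and p* = 62.
With the subsidy, sellers receive ps = pb + 13 for each unit, where pb is the price buyers pay.
On the curves, pb = 78.75 - 0.25q and ps = 35.2 + 0.4q; the wedge ps − pb = 13 gives 35.2 + 0.4q − (78.75 - 0.25q) = 13, so q' = 87.
Then pb = 78.75 − 0.25·87 = 57 and ps = 35.2 + 0.4·87 = 70.
The subsidy expands output by 87 − 67 = 20 past the efficient level; on those units the gap between marginal cost and willingness to pay runs from 0 up to 13.
DWL = ½ × 13 × 20 = 130.

Deadweight loss = 130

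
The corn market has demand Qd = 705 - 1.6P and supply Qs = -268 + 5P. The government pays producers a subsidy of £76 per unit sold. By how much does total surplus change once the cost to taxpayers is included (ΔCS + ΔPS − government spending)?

Net change in total surplus = -115520/33

Pre-subsidy: 705 - 1.6P = -268 + 5P gives P* = 4865/33, Q* = 15481/33.
With the subsidy, sellers receive Ps = Pb + 76 for each unit, where Pb is the price buyers pay.
Supply in terms of Pb becomes Qs = -268 + 5(Pb + 76) = 112 + 5Pb. Setting this equal to demand: 705 - 1.6Pb = 112 + 5Pb, so Pb = 2965/33.
Sellers receive Ps = 2965/33 + 76 = 5473/33; Q' = 705 − 1.6·(2965/33) = 18521/33.
ΔCS = ½(15481/33 + 18521/33)(4865/33 − 2965/33) = 3589100/121; ΔPS = ½(15481/33 + 18521/33)(5473/33 − 4865/33) = 1148512/121.
Government spending = 76 × 18521/33 = 1407596/33.
Net change = 3589100/121 + 1148512/121 − 1407596/33 = -115520/33. The loss equals the DWL triangle ½·76·3040/33.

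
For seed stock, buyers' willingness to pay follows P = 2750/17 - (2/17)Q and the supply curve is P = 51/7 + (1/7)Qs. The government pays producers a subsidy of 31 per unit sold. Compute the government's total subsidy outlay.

Pre-subsidy: 2750/17 - (2/17)Q = 51/7 + (1/7)Q gives Q* = 593 and P* = 92.
With the subsidy, sellers receive Ps = Pb + 31 for each unit, where Pb is the price buyers pay.
On the curves, Pb = 2750/17 - (2/17)Q and Ps = 51/7 + (1/7)Q; the wedge Ps − Pb = 31 gives 51/7 + (1/7)Q − (2750/17 - (2/17)Q) = 31, so Q' = 712.
Then Pb = 2750/17 − (2/17)·712 = 78 and Ps = 51/7 + (1/7)·712 = 109.
Government outlay = subsidy × quantity = 31 × 712 = 22072.

Government cost = 22072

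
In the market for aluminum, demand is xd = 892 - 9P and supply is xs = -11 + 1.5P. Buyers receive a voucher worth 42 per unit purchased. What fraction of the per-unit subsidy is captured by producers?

Producer share = 6/7

Pre-subsidy: 892 - 9P = -11 + 1.5P gives P* = 86, x* = 118.
With the rebate, buyers effectively pay Pb = Ps − 42, where Ps is the price sellers receive.
Demand in terms of Ps becomes xd = 892 − 9(Ps − 42) = 1270 - 9Ps. Setting this equal to supply: 1270 - 9Ps = -11 + 1.5Ps, so Ps = 122.
Buyers pay Pb = 122 − 42 = 80; x' = -11 + 1.5·122 = 172.
Buyers' price falls by P* − Pb = 86 − 80 = 6; sellers' price rises by Ps − P* = 122 − 86 = 36.
So producers capture 36/42 = 6/7 of each unit of subsidy.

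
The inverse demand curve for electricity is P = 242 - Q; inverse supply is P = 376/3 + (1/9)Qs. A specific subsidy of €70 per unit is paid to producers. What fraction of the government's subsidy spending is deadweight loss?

Pre-subsidy: 242 - Q = 376/3 + (1/9)Q gives Q* = 105 and P* = 137.
With the subsidy, sellers receive Ps = Pb + 70 for each unit, where Pb is the price buyers pay.
On the curves, Pb = 242 - Q and Ps = 376/3 + (1/9)Q; the wedge Ps − Pb = 70 gives 376/3 + (1/9)Q − (242 - Q) = 70, so Q' = 168.
Then Pb = 242 − 1·168 = 74 and Ps = 376/3 + (1/9)·168 = 144.
ΔCS = ½(105 + 168)(137 − 74) = 8599.5; ΔPS = ½(105 + 168)(144 − 137) = 955.5.
Government spending = 70 × 168 = 11760.
DWL = ½ × 70 × (168 − 105) = 2205; fraction = 2205 / 11760 = 0.1875.

DWL / government spending = 0.1875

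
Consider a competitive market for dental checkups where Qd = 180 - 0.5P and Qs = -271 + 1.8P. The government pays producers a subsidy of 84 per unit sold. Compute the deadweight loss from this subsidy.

Pre-subsidy: 180 - 0.5P = -271 + 1.8P gives P* = 4510/23, Q* = 1885/23.
With the subsidy, sellers receive Ps = Pb + 84 for each unit, where Pb is the price buyers pay.
Supply in terms of Pb becomes Qs = -271 + 1.8(Pb + 84) = -119.8 + 1.8Pb. Setting this equal to demand: 180 - 0.5Pb = -119.8 + 1.8Pb, so Pb = 2998/23.
Sellers receive Ps = 2998/23 + 84 = 4930/23; Q' = 180 − 0.5·(2998/23) = 2641/23.
The subsidy expands output by 2641/23 − 1885/23 = 756/23 past the efficient level; on those units the gap between marginal cost and willingness to pay runs from 0 up to 84.
DWL = ½ × 84 × 756/23 = 31752/23.

Deadweight loss = 31752/23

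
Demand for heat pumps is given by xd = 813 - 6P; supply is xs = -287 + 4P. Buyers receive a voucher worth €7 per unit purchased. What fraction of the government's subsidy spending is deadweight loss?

Pre-subsidy: 813 - 6P = -287 + 4P gives P* = 110, x* = 153.
With the rebate, buyers effectively pay Pb = Ps − 7, where Ps is the price sellers receive.
Demand in terms of Ps becomes xd = 813 − 6(Ps − 7) = 855 - 6Ps. Setting this equal to supply: 855 - 6Ps = -287 + 4Ps, so Ps = 114.2.
Buyers pay Pb = 114.2 − 7 = 107.2; x' = -287 + 4·114.2 = 169.8.
ΔCS = ½(153 + 169.8)(110 − 107.2) = 451.92; ΔPS = ½(153 + 169.8)(114.2 − 110) = 677.88.
Government spending = 7 × 169.8 = 1188.6.
DWL = ½ × 7 × (169.8 − 153) = 58.8; fraction = 58.8 / 1188.6 = 14/283.

DWL / government spending = 14/283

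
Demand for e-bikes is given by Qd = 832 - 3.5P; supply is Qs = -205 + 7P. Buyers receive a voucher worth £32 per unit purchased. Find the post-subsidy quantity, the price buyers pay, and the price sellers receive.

Pre-subsidy: 832 - 3.5P = -205 + 7P gives P* = 2074/21, Q* = 1459/3.
With the rebate, buyers effectively pay Pb = Ps − 32, where Ps is the price sellers receive.
Demand in terms of Ps becomes Qd = 832 − 3.5(Ps − 32) = 944 - 3.5Ps. Setting this equal to supply: 944 - 3.5Ps = -205 + 7Ps, so Ps = 766/7.
Buyers pay Pb = 766/7 − 32 = 542/7; Q' = -205 + 7·(766/7) = 561.

Q' = 561; buyers pay 542/7; sellers receive 766/7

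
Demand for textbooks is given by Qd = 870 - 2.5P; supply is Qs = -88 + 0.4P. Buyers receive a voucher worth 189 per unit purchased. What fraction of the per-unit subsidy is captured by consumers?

Consumer share = 4/29

Pre-subsidy: 870 - 2.5P = -88 + 0.4P gives P* = 9580/29, Q* = 1280/29.
With the rebate, buyers effectively pay Pb = Ps − 189, where Ps is the price sellers receive.
Demand in terms of Ps becomes Qd = 870 − 2.5(Ps − 189) = 1342.5 - 2.5Ps. Setting this equal to supply: 1342.5 - 2.5Ps = -88 + 0.4Ps, so Ps = 14305/29.
Buyers pay Pb = 14305/29 − 189 = 8824/29; Q' = -88 + 0.4·(14305/29) = 3170/29.
Buyers' price falls by P* − Pb = 9580/29 − 8824/29 = 756/29; sellers' price rises by Ps − P* = 14305/29 − 9580/29 = 4725/29.
So consumers capture (756/29)/189 = 4/29 of each unit of subsidy.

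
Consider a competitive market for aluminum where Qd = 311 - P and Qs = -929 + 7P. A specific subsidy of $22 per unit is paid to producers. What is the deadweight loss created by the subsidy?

Pre-subsidy: 311 - P = -929 + 7P gives P* = 155, Q* = 156.
With the subsidy, sellers receive Ps = Pb + 22 for each unit, where Pb is the price buyers pay.
Supply in terms of Pb becomes Qs = -929 + 7(Pb + 22) = -775 + 7Pb. Setting this equal to demand: 311 - Pb = -775 + 7Pb, so Pb = 135.75.
Sellers receive Ps = 135.75 + 22 = 157.75; Q' = 311 − 1·135.75 = 175.25.
The subsidy expands output by 175.25 − 156 = 19.25 past the efficient level; on those units the gap between marginal cost and willingness to pay runs from 0 up to 22.
DWL = ½ × 22 × 19.25 = 211.75.

Deadweight loss = $211.75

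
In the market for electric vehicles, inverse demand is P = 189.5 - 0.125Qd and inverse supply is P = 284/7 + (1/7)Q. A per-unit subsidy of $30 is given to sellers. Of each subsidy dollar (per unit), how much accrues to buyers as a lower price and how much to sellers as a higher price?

Buyers gain $14 per unit; sellers gain $16 per unit

Pre-subsidy: 189.5 - 0.125Q = 284/7 + (1/7)Q gives Q* = 556 and P* = 120.
With the subsidy, sellers receive Ps = Pb + 30 for each unit, where Pb is the price buyers pay.
On the curves, Pb = 189.5 - 0.125Q and Ps = 284/7 + (1/7)Q; the wedge Ps − Pb = 30 gives 284/7 + (1/7)Q − (189.5 - 0.125Q) = 30, so Q' = 668.
Then Pb = 189.5 − 0.125·668 = 106 and Ps = 284/7 + (1/7)·668 = 136.
Buyers' price falls by P* − Pb = 120 − 106 = 14; sellers' price rises by Ps − P* = 136 − 120 = 16.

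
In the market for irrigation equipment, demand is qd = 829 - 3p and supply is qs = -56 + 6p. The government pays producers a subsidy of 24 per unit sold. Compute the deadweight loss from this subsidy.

Deadweight loss = 576

Pre-subsidy: 829 - 3p = -56 + 6p gives p* = 295/3, q* = 534.
With the subsidy, sellers receive ps = pb + 24 for each unit, where pb is the price buyers pay.
Supply in terms of pb becomes qs = -56 + 6(pb + 24) = 88 + 6pb. Setting this equal to demand: 829 - 3pb = 88 + 6pb, so pb = 247/3.
Sellers receive ps = 247/3 + 24 = 319/3; q' = 829 − 3·(247/3) = 582.
The subsidy expands output by 582 − 534 = 48 past the efficient level; on those units the gap between marginal cost and willingness to pay runs from 0 up to 24.
DWL = ½ × 24 × 48 = 576.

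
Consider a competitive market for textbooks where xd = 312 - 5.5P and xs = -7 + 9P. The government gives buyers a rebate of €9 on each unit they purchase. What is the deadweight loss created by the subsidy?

Deadweight loss = 8019/58

Pre-subsidy: 312 - 5.5P = -7 + 9P gives P* = 22, x* = 191.
With the rebate, buyers effectively pay Pb = Ps − 9, where Ps is the price sellers receive.
Demand in terms of Ps becomes xd = 312 − 5.5(Ps − 9) = 361.5 - 5.5Ps. Setting this equal to supply: 361.5 - 5.5Ps = -7 + 9Ps, so Ps = 737/29.
Buyers pay Pb = 737/29 − 9 = 476/29; x' = -7 + 9·(737/29) = 6430/29.
The subsidy expands output by 6430/29 − 191 = 891/29 past the efficient level; on those units the gap between marginal cost and willingness to pay runs from 0 up to 9.
DWL = ½ × 9 × 891/29 = 8019/58.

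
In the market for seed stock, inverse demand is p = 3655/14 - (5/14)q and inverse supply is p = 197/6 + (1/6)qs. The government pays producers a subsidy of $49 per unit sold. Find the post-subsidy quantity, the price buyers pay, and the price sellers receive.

q' = 5822/11; buyers pay 1585/22; sellers receive 2663/22

Pre-subsidy: 3655/14 - (5/14)q = 197/6 + (1/6)q gives q* = 4793/11 and p* = 1160/11.
With the subsidy, sellers receive ps = pb + 49 for each unit, where pb is the price buyers pay.
On the curves, pb = 3655/14 - (5/14)q and ps = 197/6 + (1/6)q; the wedge ps − pb = 49 gives 197/6 + (1/6)q − (3655/14 - (5/14)q) = 49, so q' = 5822/11.
Then pb = 3655/14 − (5/14)·(5822/11) = 1585/22 and ps = 197/6 + (1/6)·(5822/11) = 2663/22.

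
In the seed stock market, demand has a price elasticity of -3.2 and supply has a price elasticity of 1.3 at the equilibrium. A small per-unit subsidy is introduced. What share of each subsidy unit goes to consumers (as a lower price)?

Consumer share = 13/45

For a small subsidy around the equilibrium, the benefit split depends on the relative slopes, which at a point are proportional to the elasticities.
Buyer share = εs/(εs + |εd|) = 1.3/(1.3 + 3.2) = 13/45; seller share = |εd|/(εs + |εd|) = 32/45.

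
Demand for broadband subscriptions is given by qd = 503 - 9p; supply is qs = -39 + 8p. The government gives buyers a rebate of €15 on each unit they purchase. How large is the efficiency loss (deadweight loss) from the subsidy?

Deadweight loss = 8100/17

Pre-subsidy: 503 - 9p = -39 + 8p gives p* = 542/17, q* = 3673/17.
With the rebate, buyers effectively pay pb = ps − 15, where ps is the price sellers receive.
Demand in terms of ps becomes qd = 503 − 9(ps − 15) = 638 - 9ps. Setting this equal to supply: 638 - 9ps = -39 + 8ps, so ps = 677/17.
Buyers pay pb = 677/17 − 15 = 422/17; q' = -39 + 8·(677/17) = 4753/17.
The subsidy expands output by 4753/17 − 3673/17 = 1080/17 past the efficient level; on those units the gap between marginal cost and willingness to pay runs from 0 up to 15.
DWL = ½ × 15 × 1080/17 = 8100/17.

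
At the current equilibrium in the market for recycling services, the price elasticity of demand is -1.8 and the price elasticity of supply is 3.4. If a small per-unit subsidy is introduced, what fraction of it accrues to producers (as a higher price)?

Producer share = 9/26

For a small subsidy around the equilibrium, the benefit split depends on the relative slopes, which at a point are proportional to the elasticities.
Buyer share = εs/(εs + |εd|) = 3.4/(3.4 + 1.8) = 17/26; seller share = |εd|/(εs + |εd|) = 9/26.
So producers capture 9/26 of the subsidy.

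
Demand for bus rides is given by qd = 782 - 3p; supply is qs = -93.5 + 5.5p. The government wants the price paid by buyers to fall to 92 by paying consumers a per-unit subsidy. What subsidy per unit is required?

Required subsidy s = 17 per unit

At a buyer price of 92, quantity demanded is 782 − 3·92 = 506.
Sellers supply 506 only when they receive ps with -93.5 + 5.5·ps = 506, i.e. ps = 109.
s = ps − pb = 109 − 92 = 17.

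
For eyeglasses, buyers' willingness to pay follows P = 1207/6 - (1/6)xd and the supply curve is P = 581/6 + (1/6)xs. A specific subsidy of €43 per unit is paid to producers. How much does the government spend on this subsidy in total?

Pre-subsidy: 1207/6 - (1/6)x = 581/6 + (1/6)x gives x* = 313 and P* = 149.
With the subsidy, sellers receive Ps = Pb + 43 for each unit, where Pb is the price buyers pay.
On the curves, Pb = 1207/6 - (1/6)x and Ps = 581/6 + (1/6)x; the wedge Ps − Pb = 43 gives 581/6 + (1/6)x − (1207/6 - (1/6)x) = 43, so x' = 442.
Then Pb = 1207/6 − (1/6)·442 = 127.5 and Ps = 581/6 + (1/6)·442 = 170.5.
Government outlay = subsidy × quantity = 43 × 442 = 19006.

Government cost = €19006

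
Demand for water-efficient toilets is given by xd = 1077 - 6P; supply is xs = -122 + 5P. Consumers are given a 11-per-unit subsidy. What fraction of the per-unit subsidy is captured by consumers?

Pre-subsidy: 1077 - 6P = -122 + 5P gives P* = 109, x* = 423.
With the rebate, buyers effectively pay Pb = Ps − 11, where Ps is the price sellers receive.
Demand in terms of Ps becomes xd = 1077 − 6(Ps − 11) = 1143 - 6Ps. Setting this equal to supply: 1143 - 6Ps = -122 + 5Ps, so Ps = 115.
Buyers pay Pb = 115 − 11 = 104; x' = -122 + 5·115 = 453.
Buyers' price falls by P* − Pb = 109 − 104 = 5; sellers' price rises by Ps − P* = 115 − 109 = 6.
So consumers capture 5/11 = 5/11 of each unit of subsidy.

Consumer share = 5/11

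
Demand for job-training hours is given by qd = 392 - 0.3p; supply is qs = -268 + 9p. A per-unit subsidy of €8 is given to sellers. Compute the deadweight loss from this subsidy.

Deadweight loss = 288/31

Pre-subsidy: 392 - 0.3p = -268 + 9p gives p* = 2200/31, q* = 11492/31.
With the subsidy, sellers receive ps = pb + 8 for each unit, where pb is the price buyers pay.
Supply in terms of pb becomes qs = -268 + 9(pb + 8) = -196 + 9pb. Setting this equal to demand: 392 - 0.3pb = -196 + 9pb, so pb = 1960/31.
Sellers receive ps = 1960/31 + 8 = 2208/31; q' = 392 − 0.3·(1960/31) = 11564/31.
The subsidy expands output by 11564/31 − 11492/31 = 72/31 past the efficient level; on those units the gap between marginal cost and willingness to pay runs from 0 up to 8.
DWL = ½ × 8 × 72/31 = 288/31.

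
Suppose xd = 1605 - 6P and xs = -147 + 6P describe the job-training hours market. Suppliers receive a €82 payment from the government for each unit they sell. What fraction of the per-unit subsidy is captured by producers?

Pre-subsidy: 1605 - 6P = -147 + 6P gives P* = 146, x* = 729.
With the subsidy, sellers receive Ps = Pb + 82 for each unit, where Pb is the price buyers pay.
Supply in terms of Pb becomes xs = -147 + 6(Pb + 82) = 345 + 6Pb. Setting this equal to demand: 1605 - 6Pb = 345 + 6Pb, so Pb = 105.
Sellers receive Ps = 105 + 82 = 187; x' = 1605 − 6·105 = 975.
Buyers' price falls by P* − Pb = 146 − 105 = 41; sellers' price rises by Ps − P* = 187 − 146 = 41.
So producers capture 41/82 = 0.5 of each unit of subsidy.

Producer share = 0.5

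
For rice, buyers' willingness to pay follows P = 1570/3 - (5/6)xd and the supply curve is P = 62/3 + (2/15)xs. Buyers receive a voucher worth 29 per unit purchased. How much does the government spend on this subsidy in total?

Pre-subsidy: 1570/3 - (5/6)x = 62/3 + (2/15)x gives x* = 520 and P* = 90.
With the rebate, buyers effectively pay Pb = Ps − 29, where Ps is the price sellers receive.
On the curves, Pb = 1570/3 - (5/6)x and Ps = 62/3 + (2/15)x; the wedge Ps − Pb = 29 gives 62/3 + (2/15)x − (1570/3 - (5/6)x) = 29, so x' = 550.
Then Pb = 1570/3 − (5/6)·550 = 65 and Ps = 62/3 + (2/15)·550 = 94.
Government outlay = subsidy × quantity = 29 × 550 = 15950.

Government cost = 15950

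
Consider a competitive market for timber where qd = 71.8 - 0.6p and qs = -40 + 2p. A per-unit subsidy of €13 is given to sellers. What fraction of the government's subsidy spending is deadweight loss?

DWL / government spending = 3/52

Pre-subsidy: 71.8 - 0.6p = -40 + 2p gives p* = 43, q* = 46.
With the subsidy, sellers receive ps = pb + 13 for each unit, where pb is the price buyers pay.
Supply in terms of pb becomes qs = -40 + 2(pb + 13) = -14 + 2pb. Setting this equal to demand: 71.8 - 0.6pb = -14 + 2pb, so pb = 33.
Sellers receive ps = 33 + 13 = 46; q' = 71.8 − 0.6·33 = 52.
ΔCS = ½(46 + 52)(43 − 33) = 490; ΔPS = ½(46 + 52)(46 − 43) = 147.
Government spending = 13 × 52 = 676.
DWL = ½ × 13 × (52 − 46) = 39; fraction = 39 / 676 = 3/52.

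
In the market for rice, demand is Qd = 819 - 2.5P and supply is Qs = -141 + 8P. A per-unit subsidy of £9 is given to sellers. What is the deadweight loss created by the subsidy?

Pre-subsidy: 819 - 2.5P = -141 + 8P gives P* = 640/7, Q* = 4133/7.
With the subsidy, sellers receive Ps = Pb + 9 for each unit, where Pb is the price buyers pay.
Supply in terms of Pb becomes Qs = -141 + 8(Pb + 9) = -69 + 8Pb. Setting this equal to demand: 819 - 2.5Pb = -69 + 8Pb, so Pb = 592/7.
Sellers receive Ps = 592/7 + 9 = 655/7; Q' = 819 − 2.5·(592/7) = 4253/7.
The subsidy expands output by 4253/7 − 4133/7 = 120/7 past the efficient level; on those units the gap between marginal cost and willingness to pay runs from 0 up to 9.
DWL = ½ × 9 × 120/7 = 540/7.

Deadweight loss = 540/7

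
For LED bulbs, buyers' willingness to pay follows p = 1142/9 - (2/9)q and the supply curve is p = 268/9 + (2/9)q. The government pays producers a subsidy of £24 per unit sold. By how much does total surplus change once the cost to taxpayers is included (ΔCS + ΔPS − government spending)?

Net change in total surplus = -£648

Pre-subsidy: 1142/9 - (2/9)q = 268/9 + (2/9)q gives q* = 218.5 and p* = 235/3.
With the subsidy, sellers receive ps = pb + 24 for each unit, where pb is the price buyers pay.
On the curves, pb = 1142/9 - (2/9)q and ps = 268/9 + (2/9)q; the wedge ps − pb = 24 gives 268/9 + (2/9)q − (1142/9 - (2/9)q) = 24, so q' = 272.5.
Then pb = 1142/9 − (2/9)·272.5 = 199/3 and ps = 268/9 + (2/9)·272.5 = 271/3.
ΔCS = ½(218.5 + 272.5)(235/3 − 199/3) = 2946; ΔPS = ½(218.5 + 272.5)(271/3 − 235/3) = 2946.
Government spending = 24 × 272.5 = 6540.
Net change = 2946 + 2946 − 6540 = -648. The loss equals the DWL triangle ½·24·54.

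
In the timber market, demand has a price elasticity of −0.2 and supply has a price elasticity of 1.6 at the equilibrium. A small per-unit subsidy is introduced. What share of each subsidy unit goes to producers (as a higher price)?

Producer share = 1/9

For a small subsidy around the equilibrium, the benefit split depends on the relative slopes, which at a point are proportional to the elasticities.
Buyer share = εs/(εs + |εd|) = 1.6/(1.6 + 0.2) = 8/9; seller share = |εd|/(εs + |εd|) = 1/9.
So producers capture 1/9 of the subsidy.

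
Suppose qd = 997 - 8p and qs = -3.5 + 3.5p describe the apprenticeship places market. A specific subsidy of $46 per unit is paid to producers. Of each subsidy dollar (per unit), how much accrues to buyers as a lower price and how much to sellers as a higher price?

Pre-subsidy: 997 - 8p = -3.5 + 3.5p gives p* = 87, q* = 301.
With the subsidy, sellers receive ps = pb + 46 for each unit, where pb is the price buyers pay.
Supply in terms of pb becomes qs = -3.5 + 3.5(pb + 46) = 157.5 + 3.5pb. Setting this equal to demand: 997 - 8pb = 157.5 + 3.5pb, so pb = 73.
Sellers receive ps = 73 + 46 = 119; q' = 997 − 8·73 = 413.
Buyers' price falls by p* − pb = 87 − 73 = 14; sellers' price rises by ps − p* = 119 − 87 = 32.

Buyers gain $14 per unit; sellers gain $32 per unit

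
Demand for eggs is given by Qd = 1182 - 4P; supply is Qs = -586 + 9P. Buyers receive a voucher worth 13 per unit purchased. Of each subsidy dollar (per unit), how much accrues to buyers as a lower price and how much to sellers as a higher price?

Buyers gain 9 per unit; sellers gain 4 per unit

Pre-subsidy: 1182 - 4P = -586 + 9P gives P* = 136, Q* = 638.
With the rebate, buyers effectively pay Pb = Ps − 13, where Ps is the price sellers receive.
Demand in terms of Ps becomes Qd = 1182 − 4(Ps − 13) = 1234 - 4Ps. Setting this equal to supply: 1234 - 4Ps = -586 + 9Ps, so Ps = 140.
Buyers pay Pb = 140 − 13 = 127; Q' = -586 + 9·140 = 674.
Buyers' price falls by P* − Pb = 136 − 127 = 9; sellers' price rises by Ps − P* = 140 − 136 = 4.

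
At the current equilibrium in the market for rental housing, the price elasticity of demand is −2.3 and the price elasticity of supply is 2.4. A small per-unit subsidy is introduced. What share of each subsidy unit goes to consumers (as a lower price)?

Consumer share = 24/47

For a small subsidy around the equilibrium, the benefit split depends on the relative slopes, which at a point are proportional to the elasticities.
Buyer share = εs/(εs + |εd|) = 2.4/(2.4 + 2.3) = 24/47; seller share = |εd|/(εs + |εd|) = 23/47.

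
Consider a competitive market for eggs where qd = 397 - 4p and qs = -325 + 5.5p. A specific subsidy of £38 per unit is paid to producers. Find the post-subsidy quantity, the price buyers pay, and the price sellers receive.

q' = 181; buyers pay £54; sellers receive £92

Pre-subsidy: 397 - 4p = -325 + 5.5p gives p* = 76, q* = 93.
With the subsidy, sellers receive ps = pb + 38 for each unit, where pb is the price buyers pay.
Supply in terms of pb becomes qs = -325 + 5.5(pb + 38) = -116 + 5.5pb. Setting this equal to demand: 397 - 4pb = -116 + 5.5pb, so pb = 54.
Sellers receive ps = 54 + 38 = 92; q' = 397 − 4·54 = 181.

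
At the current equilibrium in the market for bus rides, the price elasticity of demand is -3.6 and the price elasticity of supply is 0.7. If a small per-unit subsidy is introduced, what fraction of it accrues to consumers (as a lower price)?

Consumer share = 7/43

For a small subsidy around the equilibrium, the benefit split depends on the relative slopes, which at a point are proportional to the elasticities.
Buyer share = εs/(εs + |εd|) = 0.7/(0.7 + 3.6) = 7/43; seller share = |εd|/(εs + |εd|) = 36/43.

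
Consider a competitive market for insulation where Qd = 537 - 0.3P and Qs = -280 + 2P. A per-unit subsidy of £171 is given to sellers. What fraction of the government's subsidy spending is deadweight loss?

DWL / government spending = 57/1214

Pre-subsidy: 537 - 0.3P = -280 + 2P gives P* = 8170/23, Q* = 9900/23.
With the subsidy, sellers receive Ps = Pb + 171 for each unit, where Pb is the price buyers pay.
Supply in terms of Pb becomes Qs = -280 + 2(Pb + 171) = 62 + 2Pb. Setting this equal to demand: 537 - 0.3Pb = 62 + 2Pb, so Pb = 4750/23.
Sellers receive Ps = 4750/23 + 171 = 8683/23; Q' = 537 − 0.3·(4750/23) = 10926/23.
ΔCS = ½(9900/23 + 10926/23)(8170/23 − 4750/23) = 35612460/529; ΔPS = ½(9900/23 + 10926/23)(8683/23 − 8170/23) = 5341869/529.
Government spending = 171 × 10926/23 = 1868346/23.
DWL = ½ × 171 × (10926/23 − 9900/23) = 87723/23; fraction = (87723/23) / (1868346/23) = 57/1214.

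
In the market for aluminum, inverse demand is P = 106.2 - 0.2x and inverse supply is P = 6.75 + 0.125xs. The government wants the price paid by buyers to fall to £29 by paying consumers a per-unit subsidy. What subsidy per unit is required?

Required subsidy s = £26 per unit

At a buyer price of 29, quantity demanded is 531 − 5·29 = 386.
Sellers supply 386 only when they receive Ps = 6.75 + 0.125·386 = 55.
s = Ps − Pb = 55 − 29 = 26.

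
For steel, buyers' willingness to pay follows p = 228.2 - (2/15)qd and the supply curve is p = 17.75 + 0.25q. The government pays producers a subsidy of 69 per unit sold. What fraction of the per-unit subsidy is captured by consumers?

Consumer share = 8/23

Pre-subsidy: 228.2 - (2/15)q = 17.75 + 0.25q gives q* = 549 and p* = 155.
With the subsidy, sellers receive ps = pb + 69 for each unit, where pb is the price buyers pay.
On the curves, pb = 228.2 - (2/15)q and ps = 17.75 + 0.25q; the wedge ps − pb = 69 gives 17.75 + 0.25q − (228.2 - (2/15)q) = 69, so q' = 729.
Then pb = 228.2 − (2/15)·729 = 131 and ps = 17.75 + 0.25·729 = 200.
Buyers' price falls by p* − pb = 155 − 131 = 24; sellers' price rises by ps − p* = 200 − 155 = 45.
So consumers capture 24/69 = 8/23 of each unit of subsidy.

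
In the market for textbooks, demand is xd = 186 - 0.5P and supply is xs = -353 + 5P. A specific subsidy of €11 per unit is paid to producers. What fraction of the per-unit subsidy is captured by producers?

Producer share = 1/11

Pre-subsidy: 186 - 0.5P = -353 + 5P gives P* = 98, x* = 137.
With the subsidy, sellers receive Ps = Pb + 11 for each unit, where Pb is the price buyers pay.
Supply in terms of Pb becomes xs = -353 + 5(Pb + 11) = -298 + 5Pb. Setting this equal to demand: 186 - 0.5Pb = -298 + 5Pb, so Pb = 88.
Sellers receive Ps = 88 + 11 = 99; x' = 186 − 0.5·88 = 142.
Buyers' price falls by P* − Pb = 98 − 88 = 10; sellers' price rises by Ps − P* = 99 − 98 = 1.
So producers capture 1/11 = 1/11 of each unit of subsidy.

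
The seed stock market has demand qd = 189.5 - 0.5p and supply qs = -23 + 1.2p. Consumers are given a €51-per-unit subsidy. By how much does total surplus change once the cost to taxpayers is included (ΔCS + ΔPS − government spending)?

Net change in total surplus = -€459

Pre-subsidy: 189.5 - 0.5p = -23 + 1.2p gives p* = 125, q* = 127.
With the rebate, buyers effectively pay pb = ps − 51, where ps is the price sellers receive.
Demand in terms of ps becomes qd = 189.5 − 0.5(ps − 51) = 215 - 0.5ps. Setting this equal to supply: 215 - 0.5ps = -23 + 1.2ps, so ps = 140.
Buyers pay pb = 140 − 51 = 89; q' = -23 + 1.2·140 = 145.
ΔCS = ½(127 + 145)(125 − 89) = 4896; ΔPS = ½(127 + 145)(140 − 125) = 2040.
Government spending = 51 × 145 = 7395.
Net change = 4896 + 2040 − 7395 = -459. The loss equals the DWL triangle ½·51·18.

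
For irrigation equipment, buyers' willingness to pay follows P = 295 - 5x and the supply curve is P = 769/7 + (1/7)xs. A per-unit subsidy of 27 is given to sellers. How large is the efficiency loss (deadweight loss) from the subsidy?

Deadweight loss = 70.875

Pre-subsidy: 295 - 5x = 769/7 + (1/7)x gives x* = 36 and P* = 115.
With the subsidy, sellers receive Ps = Pb + 27 for each unit, where Pb is the price buyers pay.
On the curves, Pb = 295 - 5x and Ps = 769/7 + (1/7)x; the wedge Ps − Pb = 27 gives 769/7 + (1/7)x − (295 - 5x) = 27, so x' = 41.25.
Then Pb = 295 − 5·41.25 = 88.75 and Ps = 769/7 + (1/7)·41.25 = 115.75.
The subsidy expands output by 41.25 − 36 = 5.25 past the efficient level; on those units the gap between marginal cost and willingness to pay runs from 0 up to 27.
DWL = ½ × 27 × 5.25 = 70.875.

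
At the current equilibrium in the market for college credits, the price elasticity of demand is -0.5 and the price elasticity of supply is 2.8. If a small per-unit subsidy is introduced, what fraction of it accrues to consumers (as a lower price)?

For a small subsidy around the equilibrium, the benefit split depends on the relative slopes, which at a point are proportional to the elasticities.
Buyer share = εs/(εs + |εd|) = 2.8/(2.8 + 0.5) = 28/33; seller share = |εd|/(εs + |εd|) = 5/33.

Consumer share = 28/33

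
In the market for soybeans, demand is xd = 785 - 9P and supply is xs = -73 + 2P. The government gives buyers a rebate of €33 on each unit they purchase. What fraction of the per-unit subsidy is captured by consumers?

Pre-subsidy: 785 - 9P = -73 + 2P gives P* = 78, x* = 83.
With the rebate, buyers effectively pay Pb = Ps − 33, where Ps is the price sellers receive.
Demand in terms of Ps becomes xd = 785 − 9(Ps − 33) = 1082 - 9Ps. Setting this equal to supply: 1082 - 9Ps = -73 + 2Ps, so Ps = 105.
Buyers pay Pb = 105 − 33 = 72; x' = -73 + 2·105 = 137.
Buyers' price falls by P* − Pb = 78 − 72 = 6; sellers' price rises by Ps − P* = 105 − 78 = 27.
So consumers capture 6/33 = 2/11 of each unit of subsidy.

Consumer share = 2/11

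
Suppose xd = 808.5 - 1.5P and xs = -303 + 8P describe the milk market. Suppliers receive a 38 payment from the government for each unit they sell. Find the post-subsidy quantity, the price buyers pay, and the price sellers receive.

Pre-subsidy: 808.5 - 1.5P = -303 + 8P gives P* = 117, x* = 633.
With the subsidy, sellers receive Ps = Pb + 38 for each unit, where Pb is the price buyers pay.
Supply in terms of Pb becomes xs = -303 + 8(Pb + 38) = 1 + 8Pb. Setting this equal to demand: 808.5 - 1.5Pb = 1 + 8Pb, so Pb = 85.
Sellers receive Ps = 85 + 38 = 123; x' = 808.5 − 1.5·85 = 681.

x' = 681; buyers pay 85; sellers receive 123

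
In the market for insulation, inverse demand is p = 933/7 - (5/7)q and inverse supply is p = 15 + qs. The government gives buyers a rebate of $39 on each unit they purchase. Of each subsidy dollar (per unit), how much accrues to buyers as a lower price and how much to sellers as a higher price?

Pre-subsidy: 933/7 - (5/7)q = 15 + q gives q* = 69 and p* = 84.
With the rebate, buyers effectively pay pb = ps − 39, where ps is the price sellers receive.
On the curves, pb = 933/7 - (5/7)q and ps = 15 + q; the wedge ps − pb = 39 gives 15 + q − (933/7 - (5/7)q) = 39, so q' = 91.75.
Then pb = 933/7 − (5/7)·91.75 = 67.75 and ps = 15 + 1·91.75 = 106.75.
Buyers' price falls by p* − pb = 84 − 67.75 = 16.25; sellers' price rises by ps − p* = 106.75 − 84 = 22.75.

Buyers gain $16.25 per unit; sellers gain $22.75 per unit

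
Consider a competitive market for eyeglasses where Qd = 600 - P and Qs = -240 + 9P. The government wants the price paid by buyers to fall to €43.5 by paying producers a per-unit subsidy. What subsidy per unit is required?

At a buyer price of 43.5, quantity demanded is 600 − 1·43.5 = 556.5.
Sellers supply 556.5 only when they receive Ps with -240 + 9·Ps = 556.5, i.e. Ps = 88.5.
s = Ps − Pb = 88.5 − 43.5 = 45.

Required subsidy s = €45 per unit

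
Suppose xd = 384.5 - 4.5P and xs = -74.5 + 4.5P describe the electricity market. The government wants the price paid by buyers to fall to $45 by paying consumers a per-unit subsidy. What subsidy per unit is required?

At a buyer price of 45, quantity demanded is 384.5 − 4.5·45 = 182.
Sellers supply 182 only when they receive Ps with -74.5 + 4.5·Ps = 182, i.e. Ps = 57.
s = Ps − Pb = 57 − 45 = 12.

Required subsidy s = $12 per unit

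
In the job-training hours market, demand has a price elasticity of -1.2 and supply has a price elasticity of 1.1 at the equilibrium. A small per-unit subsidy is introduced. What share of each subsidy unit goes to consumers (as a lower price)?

Consumer share = 11/23

For a small subsidy around the equilibrium, the benefit split depends on the relative slopes, which at a point are proportional to the elasticities.
Buyer share = εs/(εs + |εd|) = 1.1/(1.1 + 1.2) = 11/23; seller share = |εd|/(εs + |εd|) = 12/23.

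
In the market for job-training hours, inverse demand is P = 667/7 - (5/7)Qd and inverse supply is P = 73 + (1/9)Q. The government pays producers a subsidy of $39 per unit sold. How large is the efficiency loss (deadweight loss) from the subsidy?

Deadweight loss = $921.375

Pre-subsidy: 667/7 - (5/7)Q = 73 + (1/9)Q gives Q* = 27 and P* = 76.
With the subsidy, sellers receive Ps = Pb + 39 for each unit, where Pb is the price buyers pay.
On the curves, Pb = 667/7 - (5/7)Q and Ps = 73 + (1/9)Q; the wedge Ps − Pb = 39 gives 73 + (1/9)Q − (667/7 - (5/7)Q) = 39, so Q' = 74.25.
Then Pb = 667/7 − (5/7)·74.25 = 42.25 and Ps = 73 + (1/9)·74.25 = 81.25.
The subsidy expands output by 74.25 − 27 = 47.25 past the efficient level; on those units the gap between marginal cost and willingness to pay runs from 0 up to 39.
DWL = ½ × 39 × 47.25 = 921.375.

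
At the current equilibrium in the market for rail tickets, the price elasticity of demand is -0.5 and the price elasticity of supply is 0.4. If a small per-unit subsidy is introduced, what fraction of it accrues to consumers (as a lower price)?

For a small subsidy around the equilibrium, the benefit split depends on the relative slopes, which at a point are proportional to the elasticities.
Buyer share = εs/(εs + |εd|) = 0.4/(0.4 + 0.5) = 4/9; seller share = |εd|/(εs + |εd|) = 5/9.

Consumer share = 4/9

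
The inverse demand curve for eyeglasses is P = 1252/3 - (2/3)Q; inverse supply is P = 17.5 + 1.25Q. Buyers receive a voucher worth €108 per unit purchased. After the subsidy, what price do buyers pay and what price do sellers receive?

Buyers pay 5536/23; sellers receive 8020/23

Pre-subsidy: 1252/3 - (2/3)Q = 17.5 + 1.25Q gives Q* = 4798/23 and P* = 6400/23.
With the rebate, buyers effectively pay Pb = Ps − 108, where Ps is the price sellers receive.
On the curves, Pb = 1252/3 - (2/3)Q and Ps = 17.5 + 1.25Q; the wedge Ps − Pb = 108 gives 17.5 + 1.25Q − (1252/3 - (2/3)Q) = 108, so Q' = 6094/23.
Then Pb = 1252/3 − (2/3)·(6094/23) = 5536/23 and Ps = 17.5 + 1.25·(6094/23) = 8020/23.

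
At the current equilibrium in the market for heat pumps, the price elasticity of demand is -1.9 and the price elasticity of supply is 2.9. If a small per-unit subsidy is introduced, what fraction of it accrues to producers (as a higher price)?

Producer share = 19/48

For a small subsidy around the equilibrium, the benefit split depends on the relative slopes, which at a point are proportional to the elasticities.
Buyer share = εs/(εs + |εd|) = 2.9/(2.9 + 1.9) = 29/48; seller share = |εd|/(εs + |εd|) = 19/48.
So producers capture 19/48 of the subsidy.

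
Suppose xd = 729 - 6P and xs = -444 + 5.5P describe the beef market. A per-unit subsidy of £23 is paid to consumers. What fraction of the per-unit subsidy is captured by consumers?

Pre-subsidy: 729 - 6P = -444 + 5.5P gives P* = 102, x* = 117.
With the rebate, buyers effectively pay Pb = Ps − 23, where Ps is the price sellers receive.
Demand in terms of Ps becomes xd = 729 − 6(Ps − 23) = 867 - 6Ps. Setting this equal to supply: 867 - 6Ps = -444 + 5.5Ps, so Ps = 114.
Buyers pay Pb = 114 − 23 = 91; x' = -444 + 5.5·114 = 183.
Buyers' price falls by P* − Pb = 102 − 91 = 11; sellers' price rises by Ps − P* = 114 − 102 = 12.
So consumers capture 11/23 = 11/23 of each unit of subsidy.

Consumer share = 11/23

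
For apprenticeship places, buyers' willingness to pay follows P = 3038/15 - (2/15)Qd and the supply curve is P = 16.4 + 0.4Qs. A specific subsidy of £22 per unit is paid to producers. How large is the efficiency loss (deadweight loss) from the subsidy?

Pre-subsidy: 3038/15 - (2/15)Q = 16.4 + 0.4Q gives Q* = 349 and P* = 156.
With the subsidy, sellers receive Ps = Pb + 22 for each unit, where Pb is the price buyers pay.
On the curves, Pb = 3038/15 - (2/15)Q and Ps = 16.4 + 0.4Q; the wedge Ps − Pb = 22 gives 16.4 + 0.4Q − (3038/15 - (2/15)Q) = 22, so Q' = 390.25.
Then Pb = 3038/15 − (2/15)·390.25 = 150.5 and Ps = 16.4 + 0.4·390.25 = 172.5.
The subsidy expands output by 390.25 − 349 = 41.25 past the efficient level; on those units the gap between marginal cost and willingness to pay runs from 0 up to 22.
DWL = ½ × 22 × 41.25 = 453.75.

Deadweight loss = £453.75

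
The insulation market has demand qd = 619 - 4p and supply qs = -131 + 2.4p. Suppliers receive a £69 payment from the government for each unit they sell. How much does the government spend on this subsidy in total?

Pre-subsidy: 619 - 4p = -131 + 2.4p gives p* = 117.1875, q* = 150.25.
With the subsidy, sellers receive ps = pb + 69 for each unit, where pb is the price buyers pay.
Supply in terms of pb becomes qs = -131 + 2.4(pb + 69) = 34.6 + 2.4pb. Setting this equal to demand: 619 - 4pb = 34.6 + 2.4pb, so pb = 91.3125.
Sellers receive ps = 91.3125 + 69 = 160.3125; q' = 619 − 4·91.3125 = 253.75.
Government outlay = subsidy × quantity = 69 × 253.75 = 17508.75.

Government cost = £17508.75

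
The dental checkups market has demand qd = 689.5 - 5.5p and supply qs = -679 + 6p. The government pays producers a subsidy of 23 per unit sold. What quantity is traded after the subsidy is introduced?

Pre-subsidy: 689.5 - 5.5p = -679 + 6p gives p* = 119, q* = 35.
With the subsidy, sellers receive ps = pb + 23 for each unit, where pb is the price buyers pay.
Supply in terms of pb becomes qs = -679 + 6(pb + 23) = -541 + 6pb. Setting this equal to demand: 689.5 - 5.5pb = -541 + 6pb, so pb = 107.
Sellers receive ps = 107 + 23 = 130; q' = 689.5 − 5.5·107 = 101.

q' = 101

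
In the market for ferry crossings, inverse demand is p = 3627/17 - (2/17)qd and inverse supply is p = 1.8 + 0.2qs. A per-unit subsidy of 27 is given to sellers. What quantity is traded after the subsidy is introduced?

Pre-subsidy: 3627/17 - (2/17)q = 1.8 + 0.2q gives q* = 666 and p* = 135.
With the subsidy, sellers receive ps = pb + 27 for each unit, where pb is the price buyers pay.
On the curves, pb = 3627/17 - (2/17)q and ps = 1.8 + 0.2q; the wedge ps − pb = 27 gives 1.8 + 0.2q − (3627/17 - (2/17)q) = 27, so q' = 751.
Then pb = 3627/17 − (2/17)·751 = 125 and ps = 1.8 + 0.2·751 = 152.

q' = 751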